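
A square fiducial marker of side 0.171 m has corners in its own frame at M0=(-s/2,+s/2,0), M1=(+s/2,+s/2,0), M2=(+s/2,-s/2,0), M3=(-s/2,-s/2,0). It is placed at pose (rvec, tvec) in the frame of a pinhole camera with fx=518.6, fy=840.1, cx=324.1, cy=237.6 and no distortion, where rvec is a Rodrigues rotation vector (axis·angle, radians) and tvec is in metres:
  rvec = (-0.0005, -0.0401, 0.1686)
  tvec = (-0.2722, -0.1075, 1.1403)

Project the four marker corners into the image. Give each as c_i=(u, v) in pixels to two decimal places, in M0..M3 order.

c0=(154.93, 209.84) c1=(232.33, 231.08) c2=(245.39, 107.30) c3=(168.11, 85.32)

Intrinsics K: fx=518.6, fy=840.1, cx=324.1, cy=237.6
Marker side s = 0.171 m; corners in marker frame (Z=0):
  M0 = (-0.0855, +0.0855, 0)
  M1 = (+0.0855, +0.0855, 0)
  M2 = (+0.0855, -0.0855, 0)
  M3 = (-0.0855, -0.0855, 0)
rvec = (-0.0005, -0.0401, 0.1686), |rvec| = θ = 0.17330 rad = 9.930°
Rodrigues: sinθ=0.17244, 1−cosθ=0.01498; R = I + sinθ·[k]× + (1−cosθ)·[k]×²:
    [+0.98502 -0.16775 -0.03994]
    [+0.16777 +0.98582 -0.00287]
    [+0.03986 -0.00387 +0.99920]
t = (-0.2722, -0.1075, 1.1403) m
M0: Pc = R·M0+t = (-0.37076, -0.03756, +1.13656); u = 518.6·(-0.37076)/1.13656 + 324.1 = 154.9257, v = 840.1·(-0.03756)/1.13656 + 237.6 = 209.8399
M1: Pc = R·M1+t = (-0.20232, -0.00887, +1.14338); u = 518.6·(-0.20232)/1.14338 + 324.1 = 232.3326, v = 840.1·(-0.00887)/1.14338 + 237.6 = 231.0842
M2: Pc = R·M2+t = (-0.17364, -0.17744, +1.14404); u = 518.6·(-0.17364)/1.14404 + 324.1 = 245.3886, v = 840.1·(-0.17744)/1.14404 + 237.6 = 107.2981
M3: Pc = R·M3+t = (-0.34208, -0.20613, +1.13722); u = 518.6·(-0.34208)/1.13722 + 324.1 = 168.1050, v = 840.1·(-0.20613)/1.13722 + 237.6 = 85.3243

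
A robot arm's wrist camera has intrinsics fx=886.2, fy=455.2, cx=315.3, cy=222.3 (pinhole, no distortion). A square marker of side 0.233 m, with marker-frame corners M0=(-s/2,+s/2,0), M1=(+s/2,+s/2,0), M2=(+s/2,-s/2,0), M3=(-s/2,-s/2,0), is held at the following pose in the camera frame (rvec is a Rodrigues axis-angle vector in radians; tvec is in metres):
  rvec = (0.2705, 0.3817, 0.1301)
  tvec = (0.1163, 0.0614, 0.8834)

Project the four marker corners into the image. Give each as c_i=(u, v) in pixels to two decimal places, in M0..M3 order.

c0=(315.69, 294.72) c1=(532.69, 322.73) c2=(569.47, 205.72) c3=(332.96, 186.32)

Intrinsics K: fx=886.2, fy=455.2, cx=315.3, cy=222.3
Marker side s = 0.233 m; corners in marker frame (Z=0):
  M0 = (-0.1165, +0.1165, 0)
  M1 = (+0.1165, +0.1165, 0)
  M2 = (+0.1165, -0.1165, 0)
  M3 = (-0.1165, -0.1165, 0)
rvec = (0.2705, 0.3817, 0.1301), |rvec| = θ = 0.48558 rad = 27.822°
Rodrigues: sinθ=0.46672, 1−cosθ=0.11560; R = I + sinθ·[k]× + (1−cosθ)·[k]×²:
    [+0.92027 -0.07443 +0.38413]
    [+0.17567 +0.95583 -0.23565]
    [-0.34962 +0.28434 +0.89270]
t = (0.1163, 0.0614, 0.8834) m
M0: Pc = R·M0+t = (+0.00042, +0.15229, +0.95726); u = 886.2·(+0.00042)/0.95726 + 315.3 = 315.6861, v = 455.2·(+0.15229)/0.95726 + 222.3 = 294.7174
M1: Pc = R·M1+t = (+0.21484, +0.19322, +0.87579); u = 886.2·(+0.21484)/0.87579 + 315.3 = 532.6936, v = 455.2·(+0.19322)/0.87579 + 222.3 = 322.7270
M2: Pc = R·M2+t = (+0.23218, -0.02949, +0.80954); u = 886.2·(+0.23218)/0.80954 + 315.3 = 569.4686, v = 455.2·(-0.02949)/0.80954 + 222.3 = 205.7185
M3: Pc = R·M3+t = (+0.01776, -0.07042, +0.89101); u = 886.2·(+0.01776)/0.89101 + 315.3 = 332.9632, v = 455.2·(-0.07042)/0.89101 + 222.3 = 186.3240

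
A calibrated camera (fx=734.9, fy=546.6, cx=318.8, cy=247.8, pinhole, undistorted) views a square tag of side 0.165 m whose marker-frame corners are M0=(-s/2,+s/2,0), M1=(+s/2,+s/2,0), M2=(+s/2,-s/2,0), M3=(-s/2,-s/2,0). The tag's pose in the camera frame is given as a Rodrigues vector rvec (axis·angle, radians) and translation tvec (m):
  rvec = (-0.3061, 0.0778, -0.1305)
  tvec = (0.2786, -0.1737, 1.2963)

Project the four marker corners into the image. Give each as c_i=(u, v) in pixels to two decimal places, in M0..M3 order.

Intrinsics K: fx=734.9, fy=546.6, cx=318.8, cy=247.8
Marker side s = 0.165 m; corners in marker frame (Z=0):
  M0 = (-0.0825, +0.0825, 0)
  M1 = (+0.0825, +0.0825, 0)
  M2 = (+0.0825, -0.0825, 0)
  M3 = (-0.0825, -0.0825, 0)
rvec = (-0.3061, 0.0778, -0.1305), |rvec| = θ = 0.34173 rad = 19.580°
Rodrigues: sinθ=0.33512, 1−cosθ=0.05782; R = I + sinθ·[k]× + (1−cosθ)·[k]×²:
    [+0.98857 +0.11618 +0.09607]
    [-0.13977 +0.94517 +0.29515]
    [-0.05652 -0.30520 +0.95061]
t = (0.2786, -0.1737, 1.2963) m
M0: Pc = R·M0+t = (+0.20663, -0.08419, +1.27578); u = 734.9·(+0.20663)/1.27578 + 318.8 = 437.8257, v = 546.6·(-0.08419)/1.27578 + 247.8 = 211.7283
M1: Pc = R·M1+t = (+0.36974, -0.10725, +1.26646); u = 734.9·(+0.36974)/1.26646 + 318.8 = 533.3539, v = 546.6·(-0.10725)/1.26646 + 247.8 = 201.5095
M2: Pc = R·M2+t = (+0.35057, -0.26321, +1.31682); u = 734.9·(+0.35057)/1.31682 + 318.8 = 514.4501, v = 546.6·(-0.26321)/1.31682 + 247.8 = 138.5447
M3: Pc = R·M3+t = (+0.18746, -0.24015, +1.32614); u = 734.9·(+0.18746)/1.32614 + 318.8 = 422.6824, v = 546.6·(-0.24015)/1.32614 + 247.8 = 148.8183

c0=(437.83, 211.73) c1=(533.35, 201.51) c2=(514.45, 138.54) c3=(422.68, 148.82)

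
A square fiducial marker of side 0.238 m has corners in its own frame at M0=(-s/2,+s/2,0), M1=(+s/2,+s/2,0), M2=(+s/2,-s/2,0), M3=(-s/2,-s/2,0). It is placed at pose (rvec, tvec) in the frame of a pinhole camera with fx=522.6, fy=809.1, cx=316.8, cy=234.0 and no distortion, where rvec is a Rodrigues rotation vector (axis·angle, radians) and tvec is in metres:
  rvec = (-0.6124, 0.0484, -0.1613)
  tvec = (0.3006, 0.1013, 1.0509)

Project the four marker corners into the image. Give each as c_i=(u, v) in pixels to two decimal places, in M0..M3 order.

c0=(422.94, 412.67) c1=(547.71, 380.22) c2=(504.30, 223.69) c3=(394.79, 252.08)

Intrinsics K: fx=522.6, fy=809.1, cx=316.8, cy=234.0
Marker side s = 0.238 m; corners in marker frame (Z=0):
  M0 = (-0.1190, +0.1190, 0)
  M1 = (+0.1190, +0.1190, 0)
  M2 = (+0.1190, -0.1190, 0)
  M3 = (-0.1190, -0.1190, 0)
rvec = (-0.6124, 0.0484, -0.1613), |rvec| = θ = 0.63513 rad = 36.390°
Rodrigues: sinθ=0.59328, 1−cosθ=0.19501; R = I + sinθ·[k]× + (1−cosθ)·[k]×²:
    [+0.98629 +0.13634 +0.09296]
    [-0.16500 +0.80613 +0.56828]
    [+0.00254 -0.57582 +0.81757]
t = (0.3006, 0.1013, 1.0509) m
M0: Pc = R·M0+t = (+0.19946, +0.21686, +0.98207); u = 522.6·(+0.19946)/0.98207 + 316.8 = 422.9385, v = 809.1·(+0.21686)/0.98207 + 234.0 = 412.6673
M1: Pc = R·M1+t = (+0.43419, +0.17759, +0.98268); u = 522.6·(+0.43419)/0.98268 + 316.8 = 547.7090, v = 809.1·(+0.17759)/0.98268 + 234.0 = 380.2239
M2: Pc = R·M2+t = (+0.40174, -0.01426, +1.11973); u = 522.6·(+0.40174)/1.11973 + 316.8 = 504.3024, v = 809.1·(-0.01426)/1.11973 + 234.0 = 223.6930
M3: Pc = R·M3+t = (+0.16701, +0.02501, +1.11912); u = 522.6·(+0.16701)/1.11912 + 316.8 = 394.7877, v = 809.1·(+0.02501)/1.11912 + 234.0 = 252.0789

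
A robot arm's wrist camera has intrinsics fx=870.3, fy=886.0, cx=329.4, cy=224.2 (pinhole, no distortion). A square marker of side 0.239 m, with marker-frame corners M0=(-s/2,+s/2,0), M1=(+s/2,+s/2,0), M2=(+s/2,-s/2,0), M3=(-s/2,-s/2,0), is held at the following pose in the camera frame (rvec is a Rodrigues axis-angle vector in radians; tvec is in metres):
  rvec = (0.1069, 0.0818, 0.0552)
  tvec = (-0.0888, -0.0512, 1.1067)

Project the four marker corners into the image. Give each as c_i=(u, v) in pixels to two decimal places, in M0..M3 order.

Intrinsics K: fx=870.3, fy=886.0, cx=329.4, cy=224.2
Marker side s = 0.239 m; corners in marker frame (Z=0):
  M0 = (-0.1195, +0.1195, 0)
  M1 = (+0.1195, +0.1195, 0)
  M2 = (+0.1195, -0.1195, 0)
  M3 = (-0.1195, -0.1195, 0)
rvec = (0.1069, 0.0818, 0.0552), |rvec| = θ = 0.14549 rad = 8.336°
Rodrigues: sinθ=0.14497, 1−cosθ=0.01056; R = I + sinθ·[k]× + (1−cosθ)·[k]×²:
    [+0.99514 -0.05064 +0.08446]
    [+0.05937 +0.99278 -0.10427]
    [-0.07857 +0.10878 +0.99096]
t = (-0.0888, -0.0512, 1.1067) m
M0: Pc = R·M0+t = (-0.21377, +0.06034, +1.12909); u = 870.3·(-0.21377)/1.12909 + 329.4 = 164.6256, v = 886.0·(+0.06034)/1.12909 + 224.2 = 271.5506
M1: Pc = R·M1+t = (+0.02407, +0.07453, +1.11031); u = 870.3·(+0.02407)/1.11031 + 329.4 = 348.2650, v = 886.0·(+0.07453)/1.11031 + 224.2 = 283.6742
M2: Pc = R·M2+t = (+0.03617, -0.16274, +1.08431); u = 870.3·(+0.03617)/1.08431 + 329.4 = 358.4317, v = 886.0·(-0.16274)/1.08431 + 224.2 = 91.2223
M3: Pc = R·M3+t = (-0.20167, -0.17693, +1.10309); u = 870.3·(-0.20167)/1.10309 + 329.4 = 170.2912, v = 886.0·(-0.17693)/1.10309 + 224.2 = 82.0890

c0=(164.63, 271.55) c1=(348.27, 283.67) c2=(358.43, 91.22) c3=(170.29, 82.09)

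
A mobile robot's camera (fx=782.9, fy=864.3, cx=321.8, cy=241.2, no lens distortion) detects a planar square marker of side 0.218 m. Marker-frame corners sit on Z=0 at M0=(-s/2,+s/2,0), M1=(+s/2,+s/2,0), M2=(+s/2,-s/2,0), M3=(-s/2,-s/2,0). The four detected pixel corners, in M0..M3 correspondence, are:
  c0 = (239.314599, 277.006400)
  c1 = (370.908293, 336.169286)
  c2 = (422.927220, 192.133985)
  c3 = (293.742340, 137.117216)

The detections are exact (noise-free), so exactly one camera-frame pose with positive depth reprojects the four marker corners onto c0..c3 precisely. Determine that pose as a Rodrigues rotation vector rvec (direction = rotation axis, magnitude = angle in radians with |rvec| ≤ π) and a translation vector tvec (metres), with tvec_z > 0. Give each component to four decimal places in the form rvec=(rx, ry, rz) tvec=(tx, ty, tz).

Intrinsics K: fx=782.9, fy=864.3, cx=321.8, cy=241.2
Marker side s = 0.218 m; corners in marker frame (Z=0):
  M0 = (-0.1090, +0.1090, 0)
  M1 = (+0.1090, +0.1090, 0)
  M2 = (+0.1090, -0.1090, 0)
  M3 = (-0.1090, -0.1090, 0)
Detected image corners:
  c0 = (239.314599, 277.006400) px
  c1 = (370.908293, 336.169286) px
  c2 = (422.927220, 192.133985) px
  c3 = (293.742340, 137.117216) px
Planar DLT: solve 8×8 A·h = b for H (H[2,2]=1):
  H  [+569.57978 -283.92538 +331.46076]
  H  [+241.53915 +622.89574 +234.41310]
  H  [-0.08581 -0.11977 +1.00000]
B = K⁻¹H; ‖b₁‖=0.825394, ‖b₂‖=0.825394; λ = 2/(‖b₁‖+‖b₂‖) = 1.211542, sign → tz>0 ⇒ λ=+1.211542
r₁ = λ·B[:,0] = (+0.92416,+0.36759,-0.10396); r₂ = λ·B[:,1] = (-0.37973,+0.91365,-0.14510)
r₃ = r₁×r₂ = (+0.04164,+0.17358,+0.98394); SVD([r₁ r₂ r₃]) → R = UVᵀ:
  R  [+0.92416 -0.37973 +0.04164]
  R  [+0.36759 +0.91365 +0.17358]
  R  [-0.10396 -0.14510 +0.98394]
t = (+0.01495, -0.00951, +1.21154) m
tr R = 2.821743; θ = arccos((tr R − 1)/2) = 0.425405 rad = 24.374°
axis k = ((R−Rᵀ)₃₂, (R−Rᵀ)₁₃, (R−Rᵀ)₂₁) / (2 sinθ) = (-0.386102, +0.176404, +0.905432)
rvec = θ·k = (-0.164250, +0.075043, +0.385175)

rvec=(-0.1642, 0.0750, 0.3852) tvec=(0.0150, -0.0095, 1.2115)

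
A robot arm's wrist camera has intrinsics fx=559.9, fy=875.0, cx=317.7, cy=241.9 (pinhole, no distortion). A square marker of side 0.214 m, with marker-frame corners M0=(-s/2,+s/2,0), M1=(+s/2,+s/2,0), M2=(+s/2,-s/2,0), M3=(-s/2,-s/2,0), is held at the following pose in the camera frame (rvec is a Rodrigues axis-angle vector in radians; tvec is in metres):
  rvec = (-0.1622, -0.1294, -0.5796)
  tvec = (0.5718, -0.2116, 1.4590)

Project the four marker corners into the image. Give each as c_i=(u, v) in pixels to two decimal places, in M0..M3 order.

Intrinsics K: fx=559.9, fy=875.0, cx=317.7, cy=241.9
Marker side s = 0.214 m; corners in marker frame (Z=0):
  M0 = (-0.1070, +0.1070, 0)
  M1 = (+0.1070, +0.1070, 0)
  M2 = (+0.1070, -0.1070, 0)
  M3 = (-0.1070, -0.1070, 0)
rvec = (-0.1622, -0.1294, -0.5796), |rvec| = θ = 0.61562 rad = 35.272°
Rodrigues: sinθ=0.57747, 1−cosθ=0.18359; R = I + sinθ·[k]× + (1−cosθ)·[k]×²:
    [+0.82916 +0.55384 -0.07584]
    [-0.53351 +0.82453 +0.18848]
    [+0.16692 -0.11582 +0.97914]
t = (0.5718, -0.2116, 1.4590) m
M0: Pc = R·M0+t = (+0.54234, -0.06629, +1.42875); u = 559.9·(+0.54234)/1.42875 + 317.7 = 530.2337, v = 875.0·(-0.06629)/1.42875 + 241.9 = 201.3023
M1: Pc = R·M1+t = (+0.71978, -0.18046, +1.46447); u = 559.9·(+0.71978)/1.46447 + 317.7 = 592.8891, v = 875.0·(-0.18046)/1.46447 + 241.9 = 134.0768
M2: Pc = R·M2+t = (+0.60126, -0.35691, +1.48925); u = 559.9·(+0.60126)/1.48925 + 317.7 = 543.7494, v = 875.0·(-0.35691)/1.48925 + 241.9 = 32.2001
M3: Pc = R·M3+t = (+0.42382, -0.24274, +1.45353); u = 559.9·(+0.42382)/1.45353 + 317.7 = 480.9548, v = 875.0·(-0.24274)/1.45353 + 241.9 = 95.7757

c0=(530.23, 201.30) c1=(592.89, 134.08) c2=(543.75, 32.20) c3=(480.95, 95.78)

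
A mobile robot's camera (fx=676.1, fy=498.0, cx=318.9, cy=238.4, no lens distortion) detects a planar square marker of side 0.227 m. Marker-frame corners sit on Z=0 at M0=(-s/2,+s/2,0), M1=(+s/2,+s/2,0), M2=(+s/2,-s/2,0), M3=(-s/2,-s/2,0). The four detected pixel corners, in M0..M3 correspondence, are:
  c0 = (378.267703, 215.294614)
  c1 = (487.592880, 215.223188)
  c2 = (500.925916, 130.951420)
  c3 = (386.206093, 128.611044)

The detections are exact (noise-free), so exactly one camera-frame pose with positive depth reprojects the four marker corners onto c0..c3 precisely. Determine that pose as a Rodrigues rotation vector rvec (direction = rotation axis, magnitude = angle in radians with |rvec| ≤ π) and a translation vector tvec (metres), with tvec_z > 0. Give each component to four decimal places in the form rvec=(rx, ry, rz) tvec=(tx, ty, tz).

Intrinsics K: fx=676.1, fy=498.0, cx=318.9, cy=238.4
Marker side s = 0.227 m; corners in marker frame (Z=0):
  M0 = (-0.1135, +0.1135, 0)
  M1 = (+0.1135, +0.1135, 0)
  M2 = (+0.1135, -0.1135, 0)
  M3 = (-0.1135, -0.1135, 0)
Detected image corners:
  c0 = (378.267703, 215.294614) px
  c1 = (487.592880, 215.223188) px
  c2 = (500.925916, 130.951420) px
  c3 = (386.206093, 128.611044) px
Planar DLT: solve 8×8 A·h = b for H (H[2,2]=1):
  H  [+546.36184 +51.00327 +438.88447]
  H  [+25.79455 +415.06695 +173.61284]
  H  [+0.12133 +0.22366 +1.00000]
B = K⁻¹H; ‖b₁‖=0.760645, ‖b₂‖=0.760645; λ = 2/(‖b₁‖+‖b₂‖) = 1.314673, sign → tz>0 ⇒ λ=+1.314673
r₁ = λ·B[:,0] = (+0.98716,-0.00826,+0.15951); r₂ = λ·B[:,1] = (-0.03952,+0.95497,+0.29404)
r₃ = r₁×r₂ = (-0.15476,-0.29657,+0.94239); SVD([r₁ r₂ r₃]) → R = UVᵀ:
  R  [+0.98716 -0.03952 -0.15476]
  R  [-0.00826 +0.95497 -0.29657]
  R  [+0.15951 +0.29404 +0.94239]
t = (+0.23331, -0.17103, +1.31467) m
tr R = 2.884524; θ = arccos((tr R − 1)/2) = 0.341474 rad = 19.565°
axis k = ((R−Rᵀ)₃₂, (R−Rᵀ)₁₃, (R−Rᵀ)₂₁) / (2 sinθ) = (+0.881845, -0.469224, +0.046666)
rvec = θ·k = (+0.301127, -0.160228, +0.015935)

rvec=(0.3011, -0.1602, 0.0159) tvec=(0.2333, -0.1710, 1.3147)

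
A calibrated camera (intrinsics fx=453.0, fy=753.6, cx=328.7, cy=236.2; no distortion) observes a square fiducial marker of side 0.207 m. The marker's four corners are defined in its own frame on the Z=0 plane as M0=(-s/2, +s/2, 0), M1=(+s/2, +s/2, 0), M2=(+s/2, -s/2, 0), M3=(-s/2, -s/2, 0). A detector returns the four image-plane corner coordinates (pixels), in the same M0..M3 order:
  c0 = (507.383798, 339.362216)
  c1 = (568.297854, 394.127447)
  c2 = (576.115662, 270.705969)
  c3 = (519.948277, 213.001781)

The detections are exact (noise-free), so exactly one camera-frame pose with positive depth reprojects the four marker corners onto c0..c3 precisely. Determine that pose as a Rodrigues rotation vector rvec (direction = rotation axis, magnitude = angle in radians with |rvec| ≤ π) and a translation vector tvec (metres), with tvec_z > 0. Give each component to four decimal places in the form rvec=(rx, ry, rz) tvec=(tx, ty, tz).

rvec=(-0.3369, -0.3963, 0.3984) tvec=(0.5366, 0.0999, 1.1293)

Intrinsics K: fx=453.0, fy=753.6, cx=328.7, cy=236.2
Marker side s = 0.207 m; corners in marker frame (Z=0):
  M0 = (-0.1035, +0.1035, 0)
  M1 = (+0.1035, +0.1035, 0)
  M2 = (+0.1035, -0.1035, 0)
  M3 = (-0.1035, -0.1035, 0)
Detected image corners:
  c0 = (507.383798, 339.362216) px
  c1 = (568.297854, 394.127447) px
  c2 = (576.115662, 270.705969) px
  c3 = (519.948277, 213.001781) px
Planar DLT: solve 8×8 A·h = b for H (H[2,2]=1):
  H  [+428.43098 -236.16241 +543.93313]
  H  [+353.76674 +498.19295 +302.85309]
  H  [+0.26897 -0.34488 +1.00000]
B = K⁻¹H; ‖b₁‖=0.885475, ‖b₂‖=0.885475; λ = 2/(‖b₁‖+‖b₂‖) = 1.129337, sign → tz>0 ⇒ λ=+1.129337
r₁ = λ·B[:,0] = (+0.84768,+0.43494,+0.30376); r₂ = λ·B[:,1] = (-0.30614,+0.86866,-0.38949)
r₃ = r₁×r₂ = (-0.43327,+0.23717,+0.86950); SVD([r₁ r₂ r₃]) → R = UVᵀ:
  R  [+0.84768 -0.30614 -0.43327]
  R  [+0.43494 +0.86866 +0.23717]
  R  [+0.30376 -0.38949 +0.86950]
t = (+0.53658, +0.09989, +1.12934) m
tr R = 2.585838; θ = arccos((tr R − 1)/2) = 0.655212 rad = 37.541°
axis k = ((R−Rᵀ)₃₂, (R−Rᵀ)₁₃, (R−Rᵀ)₂₁) / (2 sinθ) = (-0.514218, -0.604791, +0.608118)
rvec = θ·k = (-0.336922, -0.396266, +0.398446)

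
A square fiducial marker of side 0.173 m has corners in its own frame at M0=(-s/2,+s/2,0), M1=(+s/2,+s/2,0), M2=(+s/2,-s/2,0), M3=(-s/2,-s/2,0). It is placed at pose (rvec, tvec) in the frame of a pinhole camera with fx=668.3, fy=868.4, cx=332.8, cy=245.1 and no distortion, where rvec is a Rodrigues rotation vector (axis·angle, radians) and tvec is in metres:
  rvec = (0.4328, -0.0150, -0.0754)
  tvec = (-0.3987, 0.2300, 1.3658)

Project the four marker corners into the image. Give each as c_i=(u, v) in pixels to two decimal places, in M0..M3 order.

Intrinsics K: fx=668.3, fy=868.4, cx=332.8, cy=245.1
Marker side s = 0.173 m; corners in marker frame (Z=0):
  M0 = (-0.0865, +0.0865, 0)
  M1 = (+0.0865, +0.0865, 0)
  M2 = (+0.0865, -0.0865, 0)
  M3 = (-0.0865, -0.0865, 0)
rvec = (0.4328, -0.0150, -0.0754), |rvec| = θ = 0.43957 rad = 25.186°
Rodrigues: sinθ=0.42555, 1−cosθ=0.09507; R = I + sinθ·[k]× + (1−cosθ)·[k]×²:
    [+0.99709 +0.06980 -0.03058]
    [-0.07619 +0.90504 -0.41844]
    [-0.00153 +0.41955 +0.90773]
t = (-0.3987, 0.2300, 1.3658) m
M0: Pc = R·M0+t = (-0.47891, +0.31488, +1.40222); u = 668.3·(-0.47891)/1.40222 + 332.8 = 104.5512, v = 868.4·(+0.31488)/1.40222 + 245.1 = 440.1037
M1: Pc = R·M1+t = (-0.30641, +0.30170, +1.40196); u = 668.3·(-0.30641)/1.40196 + 332.8 = 186.7356, v = 868.4·(+0.30170)/1.40196 + 245.1 = 431.9762
M2: Pc = R·M2+t = (-0.31849, +0.14512, +1.32938); u = 668.3·(-0.31849)/1.32938 + 332.8 = 172.6900, v = 868.4·(+0.14512)/1.32938 + 245.1 = 339.9002
M3: Pc = R·M3+t = (-0.49099, +0.15830, +1.32964); u = 668.3·(-0.49099)/1.32964 + 332.8 = 86.0221, v = 868.4·(+0.15830)/1.32964 + 245.1 = 348.4898

c0=(104.55, 440.10) c1=(186.74, 431.98) c2=(172.69, 339.90) c3=(86.02, 348.49)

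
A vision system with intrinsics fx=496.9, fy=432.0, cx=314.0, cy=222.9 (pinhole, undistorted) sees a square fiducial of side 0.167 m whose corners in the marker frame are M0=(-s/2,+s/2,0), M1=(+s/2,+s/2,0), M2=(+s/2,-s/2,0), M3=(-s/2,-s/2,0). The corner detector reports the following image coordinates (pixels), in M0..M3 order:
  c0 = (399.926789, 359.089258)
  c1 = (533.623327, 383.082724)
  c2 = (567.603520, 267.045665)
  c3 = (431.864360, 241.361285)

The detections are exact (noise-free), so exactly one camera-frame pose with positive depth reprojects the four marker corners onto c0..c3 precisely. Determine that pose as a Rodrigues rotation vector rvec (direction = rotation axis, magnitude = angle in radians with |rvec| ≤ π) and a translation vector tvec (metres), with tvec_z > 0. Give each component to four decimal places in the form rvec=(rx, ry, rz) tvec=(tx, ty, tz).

rvec=(0.0671, -0.0311, 0.2151) tvec=(0.2024, 0.1241, 0.5936)

Intrinsics K: fx=496.9, fy=432.0, cx=314.0, cy=222.9
Marker side s = 0.167 m; corners in marker frame (Z=0):
  M0 = (-0.0835, +0.0835, 0)
  M1 = (+0.0835, +0.0835, 0)
  M2 = (+0.0835, -0.0835, 0)
  M3 = (-0.0835, -0.0835, 0)
Detected image corners:
  c0 = (399.926789, 359.089258) px
  c1 = (533.623327, 383.082724) px
  c2 = (567.603520, 267.045665) px
  c3 = (431.864360, 241.361285) px
Planar DLT: solve 8×8 A·h = b for H (H[2,2]=1):
  H  [+837.57024 -145.94846 +483.46802]
  H  [+168.70202 +733.14951 +313.23057]
  H  [+0.06401 +0.10645 +1.00000]
B = K⁻¹H; ‖b₁‖=1.684754, ‖b₂‖=1.684754; λ = 2/(‖b₁‖+‖b₂‖) = 0.593558, sign → tz>0 ⇒ λ=+0.593558
r₁ = λ·B[:,0] = (+0.97649,+0.21219,+0.03799); r₂ = λ·B[:,1] = (-0.21427,+0.97473,+0.06318)
r₃ = r₁×r₂ = (-0.02362,-0.06984,+0.99728); SVD([r₁ r₂ r₃]) → R = UVᵀ:
  R  [+0.97649 -0.21427 -0.02362]
  R  [+0.21219 +0.97473 -0.06984]
  R  [+0.03799 +0.06318 +0.99728]
t = (+0.20243, +0.12411, +0.59356) m
tr R = 2.948498; θ = arccos((tr R − 1)/2) = 0.227431 rad = 13.031°
axis k = ((R−Rᵀ)₃₂, (R−Rᵀ)₁₃, (R−Rᵀ)₂₁) / (2 sinθ) = (+0.294985, -0.136632, +0.945682)
rvec = θ·k = (+0.067089, -0.031075, +0.215078)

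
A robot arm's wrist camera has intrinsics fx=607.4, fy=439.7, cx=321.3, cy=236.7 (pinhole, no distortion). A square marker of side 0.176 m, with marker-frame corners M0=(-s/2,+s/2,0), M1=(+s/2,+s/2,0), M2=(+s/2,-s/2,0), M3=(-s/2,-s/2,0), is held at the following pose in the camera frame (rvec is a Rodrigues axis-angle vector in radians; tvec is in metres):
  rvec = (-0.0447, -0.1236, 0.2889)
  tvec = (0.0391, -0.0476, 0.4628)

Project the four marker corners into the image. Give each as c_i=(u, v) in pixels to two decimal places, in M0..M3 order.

c0=(227.12, 247.94) c1=(448.67, 294.93) c2=(508.65, 138.69) c3=(295.00, 85.90)

Intrinsics K: fx=607.4, fy=439.7, cx=321.3, cy=236.7
Marker side s = 0.176 m; corners in marker frame (Z=0):
  M0 = (-0.0880, +0.0880, 0)
  M1 = (+0.0880, +0.0880, 0)
  M2 = (+0.0880, -0.0880, 0)
  M3 = (-0.0880, -0.0880, 0)
rvec = (-0.0447, -0.1236, 0.2889), |rvec| = θ = 0.31739 rad = 18.185°
Rodrigues: sinθ=0.31209, 1−cosθ=0.04995; R = I + sinθ·[k]× + (1−cosθ)·[k]×²:
    [+0.95104 -0.28133 -0.12794]
    [+0.28681 +0.95763 +0.02625]
    [+0.11513 -0.06166 +0.99143]
t = (0.0391, -0.0476, 0.4628) m
M0: Pc = R·M0+t = (-0.06935, +0.01143, +0.44724); u = 607.4·(-0.06935)/0.44724 + 321.3 = 227.1168, v = 439.7·(+0.01143)/0.44724 + 236.7 = 247.9388
M1: Pc = R·M1+t = (+0.09803, +0.06191, +0.46751); u = 607.4·(+0.09803)/0.46751 + 321.3 = 448.6697, v = 439.7·(+0.06191)/0.46751 + 236.7 = 294.9285
M2: Pc = R·M2+t = (+0.14755, -0.10663, +0.47836); u = 607.4·(+0.14755)/0.47836 + 321.3 = 508.6523, v = 439.7·(-0.10663)/0.47836 + 236.7 = 138.6856
M3: Pc = R·M3+t = (-0.01983, -0.15711, +0.45809); u = 607.4·(-0.01983)/0.45809 + 321.3 = 295.0011, v = 439.7·(-0.15711)/0.45809 + 236.7 = 85.8979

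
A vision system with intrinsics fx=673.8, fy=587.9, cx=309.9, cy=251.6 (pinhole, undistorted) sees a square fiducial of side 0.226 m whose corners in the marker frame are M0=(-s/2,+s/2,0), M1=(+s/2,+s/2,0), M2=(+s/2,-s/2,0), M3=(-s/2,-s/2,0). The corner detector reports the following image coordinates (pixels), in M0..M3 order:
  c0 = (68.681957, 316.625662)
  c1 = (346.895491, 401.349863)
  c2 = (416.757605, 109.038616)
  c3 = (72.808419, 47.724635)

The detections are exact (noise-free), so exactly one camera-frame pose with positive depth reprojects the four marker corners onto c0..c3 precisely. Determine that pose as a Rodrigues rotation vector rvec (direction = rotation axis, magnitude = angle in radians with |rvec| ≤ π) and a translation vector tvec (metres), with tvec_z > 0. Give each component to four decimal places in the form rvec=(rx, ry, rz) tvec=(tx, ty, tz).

Intrinsics K: fx=673.8, fy=587.9, cx=309.9, cy=251.6
Marker side s = 0.226 m; corners in marker frame (Z=0):
  M0 = (-0.1130, +0.1130, 0)
  M1 = (+0.1130, +0.1130, 0)
  M2 = (+0.1130, -0.1130, 0)
  M3 = (-0.1130, -0.1130, 0)
Detected image corners:
  c0 = (68.681957, 316.625662) px
  c1 = (346.895491, 401.349863) px
  c2 = (416.757605, 109.038616) px
  c3 = (72.808419, 47.724635) px
Planar DLT: solve 8×8 A·h = b for H (H[2,2]=1):
  H  [+1227.83110 +41.66541 +214.03772]
  H  [+198.23756 +1427.16705 +229.93769]
  H  [-0.59407 +0.86437 +1.00000]
B = K⁻¹H; ‖b₁‖=2.256935, ‖b₂‖=2.256935; λ = 2/(‖b₁‖+‖b₂‖) = 0.443079, sign → tz>0 ⇒ λ=+0.443079
r₁ = λ·B[:,0] = (+0.92846,+0.26205,-0.26322); r₂ = λ·B[:,1] = (-0.14875,+0.91170,+0.38298)
r₃ = r₁×r₂ = (+0.34034,-0.31643,+0.88546); SVD([r₁ r₂ r₃]) → R = UVᵀ:
  R  [+0.92846 -0.14875 +0.34034]
  R  [+0.26205 +0.91170 -0.31643]
  R  [-0.26322 +0.38298 +0.88546]
t = (-0.06304, -0.01633, +0.44308) m
tr R = 2.725623; θ = arccos((tr R − 1)/2) = 0.529991 rad = 30.366°
axis k = ((R−Rᵀ)₃₂, (R−Rᵀ)₁₃, (R−Rᵀ)₂₁) / (2 sinθ) = (+0.691770, +0.596965, +0.406310)
rvec = θ·k = (+0.366632, +0.316386, +0.215340)

rvec=(0.3666, 0.3164, 0.2153) tvec=(-0.0630, -0.0163, 0.4431)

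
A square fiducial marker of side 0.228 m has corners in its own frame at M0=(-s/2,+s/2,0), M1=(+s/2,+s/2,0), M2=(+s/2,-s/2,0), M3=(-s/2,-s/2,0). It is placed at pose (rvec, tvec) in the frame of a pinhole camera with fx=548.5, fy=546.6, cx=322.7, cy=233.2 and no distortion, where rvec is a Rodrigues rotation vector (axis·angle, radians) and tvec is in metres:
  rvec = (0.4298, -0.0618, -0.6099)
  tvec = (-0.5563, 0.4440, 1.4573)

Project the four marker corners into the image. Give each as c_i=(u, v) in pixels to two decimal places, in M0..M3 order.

c0=(109.32, 447.39) c1=(175.69, 402.39) c2=(117.62, 348.38) c3=(47.54, 396.94)

Intrinsics K: fx=548.5, fy=546.6, cx=322.7, cy=233.2
Marker side s = 0.228 m; corners in marker frame (Z=0):
  M0 = (-0.1140, +0.1140, 0)
  M1 = (+0.1140, +0.1140, 0)
  M2 = (+0.1140, -0.1140, 0)
  M3 = (-0.1140, -0.1140, 0)
rvec = (0.4298, -0.0618, -0.6099), |rvec| = θ = 0.74868 rad = 42.896°
Rodrigues: sinθ=0.68067, 1−cosθ=0.26741; R = I + sinθ·[k]× + (1−cosθ)·[k]×²:
    [+0.82072 +0.54183 -0.18124]
    [-0.56717 +0.73441 -0.37278]
    [-0.06887 +0.40874 +0.91005]
t = (-0.5563, 0.4440, 1.4573) m
M0: Pc = R·M0+t = (-0.58809, +0.59238, +1.51175); u = 548.5·(-0.58809)/1.51175 + 322.7 = 109.3250, v = 546.6·(+0.59238)/1.51175 + 233.2 = 447.3858
M1: Pc = R·M1+t = (-0.40097, +0.46307, +1.49604); u = 548.5·(-0.40097)/1.49604 + 322.7 = 175.6909, v = 546.6·(+0.46307)/1.49604 + 233.2 = 402.3870
M2: Pc = R·M2+t = (-0.52451, +0.29562, +1.40285); u = 548.5·(-0.52451)/1.40285 + 322.7 = 117.6236, v = 546.6·(+0.29562)/1.40285 + 233.2 = 348.3838
M3: Pc = R·M3+t = (-0.71163, +0.42493, +1.41856); u = 548.5·(-0.71163)/1.41856 + 322.7 = 47.5405, v = 546.6·(+0.42493)/1.41856 + 233.2 = 396.9366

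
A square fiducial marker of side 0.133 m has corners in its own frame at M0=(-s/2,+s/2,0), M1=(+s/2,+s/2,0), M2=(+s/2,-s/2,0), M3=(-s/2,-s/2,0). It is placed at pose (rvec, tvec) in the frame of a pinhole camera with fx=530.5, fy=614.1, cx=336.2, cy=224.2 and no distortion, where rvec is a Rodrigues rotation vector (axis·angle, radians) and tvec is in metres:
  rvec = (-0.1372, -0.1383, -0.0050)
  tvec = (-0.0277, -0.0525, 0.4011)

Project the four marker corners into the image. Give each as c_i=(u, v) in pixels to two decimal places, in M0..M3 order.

Intrinsics K: fx=530.5, fy=614.1, cx=336.2, cy=224.2
Marker side s = 0.133 m; corners in marker frame (Z=0):
  M0 = (-0.0665, +0.0665, 0)
  M1 = (+0.0665, +0.0665, 0)
  M2 = (+0.0665, -0.0665, 0)
  M3 = (-0.0665, -0.0665, 0)
rvec = (-0.1372, -0.1383, -0.0050), |rvec| = θ = 0.19487 rad = 11.165°
Rodrigues: sinθ=0.19364, 1−cosθ=0.01893; R = I + sinθ·[k]× + (1−cosθ)·[k]×²:
    [+0.99045 +0.01443 -0.13708]
    [+0.00449 +0.99061 +0.13668]
    [+0.13777 -0.13599 +0.98108]
t = (-0.0277, -0.0525, 0.4011) m
M0: Pc = R·M0+t = (-0.09261, +0.01308, +0.38290); u = 530.5·(-0.09261)/0.38290 + 336.2 = 207.8948, v = 614.1·(+0.01308)/0.38290 + 224.2 = 245.1729
M1: Pc = R·M1+t = (+0.03912, +0.01367, +0.40122); u = 530.5·(+0.03912)/0.40122 + 336.2 = 387.9313, v = 614.1·(+0.01367)/0.40122 + 224.2 = 245.1289
M2: Pc = R·M2+t = (+0.03721, -0.11808, +0.41930); u = 530.5·(+0.03721)/0.41930 + 336.2 = 383.2725, v = 614.1·(-0.11808)/0.41930 + 224.2 = 51.2687
M3: Pc = R·M3+t = (-0.09452, -0.11867, +0.40098); u = 530.5·(-0.09452)/0.40098 + 336.2 = 211.1437, v = 614.1·(-0.11867)/0.40098 + 224.2 = 42.4521

c0=(207.89, 245.17) c1=(387.93, 245.13) c2=(383.27, 51.27) c3=(211.14, 42.45)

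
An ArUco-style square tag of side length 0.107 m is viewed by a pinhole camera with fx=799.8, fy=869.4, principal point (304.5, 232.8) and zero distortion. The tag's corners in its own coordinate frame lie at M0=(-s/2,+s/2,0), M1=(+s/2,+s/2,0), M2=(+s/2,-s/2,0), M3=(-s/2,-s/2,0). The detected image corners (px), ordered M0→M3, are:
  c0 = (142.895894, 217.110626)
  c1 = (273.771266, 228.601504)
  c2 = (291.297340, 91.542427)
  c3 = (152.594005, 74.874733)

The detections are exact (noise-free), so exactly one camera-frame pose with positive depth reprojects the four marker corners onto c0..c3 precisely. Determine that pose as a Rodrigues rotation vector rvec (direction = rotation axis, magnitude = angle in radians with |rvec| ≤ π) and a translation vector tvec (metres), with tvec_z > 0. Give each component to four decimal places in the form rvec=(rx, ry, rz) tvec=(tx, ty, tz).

rvec=(0.3850, -0.1672, 0.1141) tvec=(-0.0704, -0.0567, 0.6357)

Intrinsics K: fx=799.8, fy=869.4, cx=304.5, cy=232.8
Marker side s = 0.107 m; corners in marker frame (Z=0):
  M0 = (-0.0535, +0.0535, 0)
  M1 = (+0.0535, +0.0535, 0)
  M2 = (+0.0535, -0.0535, 0)
  M3 = (-0.0535, -0.0535, 0)
Detected image corners:
  c0 = (142.895894, 217.110626) px
  c1 = (273.771266, 228.601504) px
  c2 = (291.297340, 91.542427) px
  c3 = (152.594005, 74.874733) px
Planar DLT: solve 8×8 A·h = b for H (H[2,2]=1):
  H  [+1320.72503 -4.73693 +215.97265]
  H  [+175.03650 +1392.26617 +155.27756]
  H  [+0.28879 +0.57193 +1.00000]
B = K⁻¹H; ‖b₁‖=1.573086, ‖b₂‖=1.573086; λ = 2/(‖b₁‖+‖b₂‖) = 0.635693, sign → tz>0 ⇒ λ=+0.635693
r₁ = λ·B[:,0] = (+0.97984,+0.07883,+0.18358); r₂ = λ·B[:,1] = (-0.14218,+0.92065,+0.36357)
r₃ = r₁×r₂ = (-0.14036,-0.38234,+0.91330); SVD([r₁ r₂ r₃]) → R = UVᵀ:
  R  [+0.97984 -0.14218 -0.14036]
  R  [+0.07883 +0.92065 -0.38234]
  R  [+0.18358 +0.36357 +0.91330]
t = (-0.07036, -0.05668, +0.63569) m
tr R = 2.813789; θ = arccos((tr R − 1)/2) = 0.434941 rad = 24.920°
axis k = ((R−Rᵀ)₃₂, (R−Rᵀ)₁₃, (R−Rᵀ)₂₁) / (2 sinθ) = (+0.885130, -0.384402, +0.262259)
rvec = θ·k = (+0.384980, -0.167192, +0.114067)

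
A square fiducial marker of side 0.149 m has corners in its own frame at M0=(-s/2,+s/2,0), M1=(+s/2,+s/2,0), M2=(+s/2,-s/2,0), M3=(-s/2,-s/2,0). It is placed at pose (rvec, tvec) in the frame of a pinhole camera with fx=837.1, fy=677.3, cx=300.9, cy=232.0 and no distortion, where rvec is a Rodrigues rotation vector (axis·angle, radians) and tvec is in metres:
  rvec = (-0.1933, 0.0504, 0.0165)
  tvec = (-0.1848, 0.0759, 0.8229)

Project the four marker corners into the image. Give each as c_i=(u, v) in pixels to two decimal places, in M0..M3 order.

Intrinsics K: fx=837.1, fy=677.3, cx=300.9, cy=232.0
Marker side s = 0.149 m; corners in marker frame (Z=0):
  M0 = (-0.0745, +0.0745, 0)
  M1 = (+0.0745, +0.0745, 0)
  M2 = (+0.0745, -0.0745, 0)
  M3 = (-0.0745, -0.0745, 0)
rvec = (-0.1933, 0.0504, 0.0165), |rvec| = θ = 0.20044 rad = 11.485°
Rodrigues: sinθ=0.19910, 1−cosθ=0.02002; R = I + sinθ·[k]× + (1−cosθ)·[k]×²:
    [+0.99860 -0.02124 +0.04847]
    [+0.01153 +0.98124 +0.19242]
    [-0.05165 -0.19159 +0.98011]
t = (-0.1848, 0.0759, 0.8229) m
M0: Pc = R·M0+t = (-0.26078, +0.14814, +0.81247); u = 837.1·(-0.26078)/0.81247 + 300.9 = 32.2177, v = 677.3·(+0.14814)/0.81247 + 232.0 = 355.4962
M1: Pc = R·M1+t = (-0.11199, +0.14986, +0.80478); u = 837.1·(-0.11199)/0.80478 + 300.9 = 184.4152, v = 677.3·(+0.14986)/0.80478 + 232.0 = 358.1237
M2: Pc = R·M2+t = (-0.10882, +0.00366, +0.83333); u = 837.1·(-0.10882)/0.83333 + 300.9 = 191.5854, v = 677.3·(+0.00366)/0.83333 + 232.0 = 234.9720
M3: Pc = R·M3+t = (-0.25761, +0.00194, +0.84102); u = 837.1·(-0.25761)/0.84102 + 300.9 = 44.4884, v = 677.3·(+0.00194)/0.84102 + 232.0 = 233.5607

c0=(32.22, 355.50) c1=(184.42, 358.12) c2=(191.59, 234.97) c3=(44.49, 233.56)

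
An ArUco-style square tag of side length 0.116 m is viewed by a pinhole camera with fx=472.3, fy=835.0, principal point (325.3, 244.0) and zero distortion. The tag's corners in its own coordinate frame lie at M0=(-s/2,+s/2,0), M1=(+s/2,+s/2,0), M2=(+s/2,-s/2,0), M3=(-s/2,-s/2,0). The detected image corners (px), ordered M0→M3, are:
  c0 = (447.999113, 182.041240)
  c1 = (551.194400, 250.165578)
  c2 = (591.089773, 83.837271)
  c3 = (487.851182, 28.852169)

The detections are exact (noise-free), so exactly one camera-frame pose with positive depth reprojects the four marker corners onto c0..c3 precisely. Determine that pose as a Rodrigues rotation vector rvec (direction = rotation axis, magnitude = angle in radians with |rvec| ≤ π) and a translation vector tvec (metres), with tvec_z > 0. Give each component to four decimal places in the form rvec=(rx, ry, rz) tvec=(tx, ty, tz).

rvec=(-0.1986, 0.3023, 0.4308) tvec=(0.2165, -0.0699, 0.5309)

Intrinsics K: fx=472.3, fy=835.0, cx=325.3, cy=244.0
Marker side s = 0.116 m; corners in marker frame (Z=0):
  M0 = (-0.0580, +0.0580, 0)
  M1 = (+0.0580, +0.0580, 0)
  M2 = (+0.0580, -0.0580, 0)
  M3 = (-0.0580, -0.0580, 0)
Detected image corners:
  c0 = (447.999113, 182.041240) px
  c1 = (551.194400, 250.165578) px
  c2 = (591.089773, 83.837271) px
  c3 = (487.851182, 28.852169) px
Planar DLT: solve 8×8 A·h = b for H (H[2,2]=1):
  H  [+568.54658 -465.95806 +517.95474]
  H  [+445.63627 +1343.15074 +134.03028]
  H  [-0.61836 -0.23526 +1.00000]
B = K⁻¹H; ‖b₁‖=1.883766, ‖b₂‖=1.883766; λ = 2/(‖b₁‖+‖b₂‖) = 0.530851, sign → tz>0 ⇒ λ=+0.530851
r₁ = λ·B[:,0] = (+0.86512,+0.37923,-0.32826); r₂ = λ·B[:,1] = (-0.43771,+0.89040,-0.12489)
r₃ = r₁×r₂ = (+0.24492,+0.25172,+0.93630); SVD([r₁ r₂ r₃]) → R = UVᵀ:
  R  [+0.86512 -0.43771 +0.24492]
  R  [+0.37923 +0.89040 +0.25172]
  R  [-0.32826 -0.12489 +0.93630]
t = (+0.21654, -0.06991, +0.53085) m
tr R = 2.691817; θ = arccos((tr R − 1)/2) = 0.562530 rad = 32.231°
axis k = ((R−Rᵀ)₃₂, (R−Rᵀ)₁₃, (R−Rᵀ)₂₁) / (2 sinθ) = (-0.353076, +0.537355, +0.765889)
rvec = θ·k = (-0.198616, +0.302278, +0.430836)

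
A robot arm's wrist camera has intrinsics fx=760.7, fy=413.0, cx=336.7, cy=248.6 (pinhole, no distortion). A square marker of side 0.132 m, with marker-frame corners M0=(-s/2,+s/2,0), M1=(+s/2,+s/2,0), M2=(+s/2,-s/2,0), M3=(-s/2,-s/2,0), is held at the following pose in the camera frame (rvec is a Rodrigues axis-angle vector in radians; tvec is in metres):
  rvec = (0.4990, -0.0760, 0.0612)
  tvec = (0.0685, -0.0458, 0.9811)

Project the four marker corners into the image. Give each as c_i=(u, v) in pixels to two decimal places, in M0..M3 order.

c0=(334.97, 252.45) c1=(433.14, 254.55) c2=(447.59, 204.95) c3=(343.07, 202.10)

Intrinsics K: fx=760.7, fy=413.0, cx=336.7, cy=248.6
Marker side s = 0.132 m; corners in marker frame (Z=0):
  M0 = (-0.0660, +0.0660, 0)
  M1 = (+0.0660, +0.0660, 0)
  M2 = (+0.0660, -0.0660, 0)
  M3 = (-0.0660, -0.0660, 0)
rvec = (0.4990, -0.0760, 0.0612), |rvec| = θ = 0.50845 rad = 29.132°
Rodrigues: sinθ=0.48682, 1−cosθ=0.12650; R = I + sinθ·[k]× + (1−cosθ)·[k]×²:
    [+0.99534 -0.07715 -0.05782]
    [+0.04004 +0.87633 -0.48005]
    [+0.08771 +0.47550 +0.87533]
t = (0.0685, -0.0458, 0.9811) m
M0: Pc = R·M0+t = (-0.00228, +0.00939, +1.00669); u = 760.7·(-0.00228)/1.00669 + 336.7 = 334.9736, v = 413.0·(+0.00939)/1.00669 + 248.6 = 252.4543
M1: Pc = R·M1+t = (+0.12910, +0.01468, +1.01827); u = 760.7·(+0.12910)/1.01827 + 336.7 = 433.1444, v = 413.0·(+0.01468)/1.01827 + 248.6 = 254.5541
M2: Pc = R·M2+t = (+0.13928, -0.10099, +0.95551); u = 760.7·(+0.13928)/0.95551 + 336.7 = 447.5877, v = 413.0·(-0.10099)/0.95551 + 248.6 = 204.9468
M3: Pc = R·M3+t = (+0.00790, -0.10628, +0.94393); u = 760.7·(+0.00790)/0.94393 + 336.7 = 343.0662, v = 413.0·(-0.10628)/0.94393 + 248.6 = 202.0989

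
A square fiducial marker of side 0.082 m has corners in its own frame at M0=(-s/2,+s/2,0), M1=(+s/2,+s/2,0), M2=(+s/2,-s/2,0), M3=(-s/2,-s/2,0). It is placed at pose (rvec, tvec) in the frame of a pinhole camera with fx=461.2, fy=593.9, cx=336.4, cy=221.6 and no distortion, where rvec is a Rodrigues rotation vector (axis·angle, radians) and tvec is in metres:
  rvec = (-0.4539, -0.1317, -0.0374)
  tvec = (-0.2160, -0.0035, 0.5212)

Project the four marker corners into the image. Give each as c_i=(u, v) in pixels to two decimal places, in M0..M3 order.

c0=(101.14, 261.68) c1=(179.90, 260.17) c2=(185.60, 177.32) c3=(112.23, 177.01)

Intrinsics K: fx=461.2, fy=593.9, cx=336.4, cy=221.6
Marker side s = 0.082 m; corners in marker frame (Z=0):
  M0 = (-0.0410, +0.0410, 0)
  M1 = (+0.0410, +0.0410, 0)
  M2 = (+0.0410, -0.0410, 0)
  M3 = (-0.0410, -0.0410, 0)
rvec = (-0.4539, -0.1317, -0.0374), |rvec| = θ = 0.47410 rad = 27.164°
Rodrigues: sinθ=0.45654, 1−cosθ=0.11030; R = I + sinθ·[k]× + (1−cosθ)·[k]×²:
    [+0.99080 +0.06535 -0.11849]
    [-0.00668 +0.89822 +0.43950]
    [+0.13515 -0.43467 +0.89039]
t = (-0.2160, -0.0035, 0.5212) m
M0: Pc = R·M0+t = (-0.25394, +0.03360, +0.49784); u = 461.2·(-0.25394)/0.49784 + 336.4 = 101.1449, v = 593.9·(+0.03360)/0.49784 + 221.6 = 261.6844
M1: Pc = R·M1+t = (-0.17270, +0.03305, +0.50892); u = 461.2·(-0.17270)/0.50892 + 336.4 = 179.8955, v = 593.9·(+0.03305)/0.50892 + 221.6 = 260.1722
M2: Pc = R·M2+t = (-0.17806, -0.04060, +0.54456); u = 461.2·(-0.17806)/0.54456 + 336.4 = 185.6008, v = 593.9·(-0.04060)/0.54456 + 221.6 = 177.3208
M3: Pc = R·M3+t = (-0.25930, -0.04005, +0.53348); u = 461.2·(-0.25930)/0.53348 + 336.4 = 112.2302, v = 593.9·(-0.04005)/0.53348 + 221.6 = 177.0108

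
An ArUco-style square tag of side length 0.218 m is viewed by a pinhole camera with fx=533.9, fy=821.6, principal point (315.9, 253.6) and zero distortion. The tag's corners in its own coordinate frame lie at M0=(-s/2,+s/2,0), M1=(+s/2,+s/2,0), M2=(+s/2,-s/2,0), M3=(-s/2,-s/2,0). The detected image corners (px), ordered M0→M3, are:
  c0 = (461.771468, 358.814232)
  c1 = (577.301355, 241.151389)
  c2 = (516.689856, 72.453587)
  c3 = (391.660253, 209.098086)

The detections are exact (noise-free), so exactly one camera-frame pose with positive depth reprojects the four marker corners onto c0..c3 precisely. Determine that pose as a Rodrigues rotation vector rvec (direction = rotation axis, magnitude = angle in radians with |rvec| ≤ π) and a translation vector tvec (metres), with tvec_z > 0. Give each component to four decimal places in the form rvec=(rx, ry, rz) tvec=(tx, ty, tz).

Intrinsics K: fx=533.9, fy=821.6, cx=315.9, cy=253.6
Marker side s = 0.218 m; corners in marker frame (Z=0):
  M0 = (-0.1090, +0.1090, 0)
  M1 = (+0.1090, +0.1090, 0)
  M2 = (+0.1090, -0.1090, 0)
  M3 = (-0.1090, -0.1090, 0)
Detected image corners:
  c0 = (461.771468, 358.814232) px
  c1 = (577.301355, 241.151389) px
  c2 = (516.689856, 72.453587) px
  c3 = (391.660253, 209.098086) px
Planar DLT: solve 8×8 A·h = b for H (H[2,2]=1):
  H  [+463.20744 +524.15152 +487.31660]
  H  [-620.67282 +830.80613 +225.61437]
  H  [-0.17961 +0.45989 +1.00000]
B = K⁻¹H; ‖b₁‖=1.212713, ‖b₂‖=1.212713; λ = 2/(‖b₁‖+‖b₂‖) = 0.824597, sign → tz>0 ⇒ λ=+0.824597
r₁ = λ·B[:,0] = (+0.80304,-0.57722,-0.14810); r₂ = λ·B[:,1] = (+0.58516,+0.71678,+0.37923)
r₃ = r₁×r₂ = (-0.11274,-0.39120,+0.91337); SVD([r₁ r₂ r₃]) → R = UVᵀ:
  R  [+0.80304 +0.58516 -0.11274]
  R  [-0.57722 +0.71678 -0.39120]
  R  [-0.14810 +0.37923 +0.91337]
t = (+0.26475, -0.02809, +0.82460) m
tr R = 2.433200; θ = arccos((tr R − 1)/2) = 0.771881 rad = 44.226°
axis k = ((R−Rᵀ)₃₂, (R−Rᵀ)₁₃, (R−Rᵀ)₂₁) / (2 sinθ) = (+0.552290, +0.025349, -0.833266)
rvec = θ·k = (+0.426302, +0.019567, -0.643182)

rvec=(0.4263, 0.0196, -0.6432) tvec=(0.2647, -0.0281, 0.8246)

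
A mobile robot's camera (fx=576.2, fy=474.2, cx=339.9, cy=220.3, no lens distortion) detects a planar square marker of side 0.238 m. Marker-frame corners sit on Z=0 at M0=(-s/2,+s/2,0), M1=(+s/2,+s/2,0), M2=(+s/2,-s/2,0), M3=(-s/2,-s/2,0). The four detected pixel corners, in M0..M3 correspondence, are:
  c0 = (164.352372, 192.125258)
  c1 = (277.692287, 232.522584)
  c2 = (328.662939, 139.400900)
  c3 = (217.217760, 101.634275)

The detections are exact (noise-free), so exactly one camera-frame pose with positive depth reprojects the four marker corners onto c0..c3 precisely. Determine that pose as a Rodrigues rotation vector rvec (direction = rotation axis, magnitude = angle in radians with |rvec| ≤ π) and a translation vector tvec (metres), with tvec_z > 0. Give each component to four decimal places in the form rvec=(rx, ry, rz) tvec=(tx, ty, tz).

rvec=(-0.1323, 0.0584, 0.4073) tvec=(-0.1781, -0.1270, 1.1022)

Intrinsics K: fx=576.2, fy=474.2, cx=339.9, cy=220.3
Marker side s = 0.238 m; corners in marker frame (Z=0):
  M0 = (-0.1190, +0.1190, 0)
  M1 = (+0.1190, +0.1190, 0)
  M2 = (+0.1190, -0.1190, 0)
  M3 = (-0.1190, -0.1190, 0)
Detected image corners:
  c0 = (164.352372, 192.125258) px
  c1 = (277.692287, 232.522584) px
  c2 = (328.662939, 139.400900) px
  c3 = (217.217760, 101.634275) px
Planar DLT: solve 8×8 A·h = b for H (H[2,2]=1):
  H  [+453.56141 -244.27709 +246.80344]
  H  [+151.58984 +368.10568 +165.66817]
  H  [-0.07542 -0.10567 +1.00000]
B = K⁻¹H; ‖b₁‖=0.907273, ‖b₂‖=0.907273; λ = 2/(‖b₁‖+‖b₂‖) = 1.102204, sign → tz>0 ⇒ λ=+1.102204
r₁ = λ·B[:,0] = (+0.91664,+0.39096,-0.08312); r₂ = λ·B[:,1] = (-0.39857,+0.90971,-0.11647)
r₃ = r₁×r₂ = (+0.03008,+0.13989,+0.98971); SVD([r₁ r₂ r₃]) → R = UVᵀ:
  R  [+0.91664 -0.39857 +0.03008]
  R  [+0.39096 +0.90971 +0.13989]
  R  [-0.08312 -0.11647 +0.98971]
t = (-0.17808, -0.12698, +1.10220) m
tr R = 2.816068; θ = arccos((tr R − 1)/2) = 0.432230 rad = 24.765°
axis k = ((R−Rᵀ)₃₂, (R−Rᵀ)₁₃, (R−Rᵀ)₂₁) / (2 sinθ) = (-0.305995, +0.135123, +0.942395)
rvec = θ·k = (-0.132260, +0.058404, +0.407331)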